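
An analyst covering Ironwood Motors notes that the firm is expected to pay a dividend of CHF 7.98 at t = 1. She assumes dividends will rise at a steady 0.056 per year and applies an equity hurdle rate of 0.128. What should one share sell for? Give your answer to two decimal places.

Gordon growth model: P₀ = D₁/(r − g), with D₁ = 7.98 given directly.
P₀ = 7.9800 / (0.128 − 0.056) = 7.9800 / 0.072 = 110.8333

CHF 110.83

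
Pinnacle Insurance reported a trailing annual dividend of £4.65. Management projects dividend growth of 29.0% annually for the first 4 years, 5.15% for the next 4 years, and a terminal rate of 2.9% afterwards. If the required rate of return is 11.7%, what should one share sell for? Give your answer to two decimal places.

Three-stage DDM. Project D₁…D_8; terminal Gordon value at t=8 with g = 0.029; discount at r = 0.117.
D_1 = 5.9985
D_2 = 7.7381
D_3 = 9.9821
D_4 = 12.8769
D_5 = 13.5401
D_6 = 14.2374
D_7 = 14.9706
D_8 = 15.7416
TV_8 = 16.1981/(0.117−0.029) = 184.0694
P₀ = Σ Dₜ/(1+r)ᵗ + TV_8/(1+r)^8 = 131.4741

£131.47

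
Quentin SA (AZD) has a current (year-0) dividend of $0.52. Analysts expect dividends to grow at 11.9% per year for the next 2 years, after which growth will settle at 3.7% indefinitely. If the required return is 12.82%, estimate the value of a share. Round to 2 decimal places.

Two-stage DDM. Project D₁…D_2 at 0.119, terminal growth 0.037, discount at r = 0.1282.
D_1 = 0.5819
D_2 = 0.6511
Terminal value at t=2: TV = D_3/(r−g) = 0.6752/(0.1282−0.037) = 7.4037
P₀ = 0.5819/(1+0.1282)^1 + 0.6511/(1+0.1282)^2 + 7.4037/(1+0.1282)^2 = 6.8440

$6.84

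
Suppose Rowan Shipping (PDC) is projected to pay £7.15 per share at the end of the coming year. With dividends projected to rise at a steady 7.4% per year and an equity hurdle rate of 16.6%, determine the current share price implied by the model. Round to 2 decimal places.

£77.72

Gordon growth model: P₀ = D₁/(r − g), with D₁ = 7.15 given directly.
P₀ = 7.1500 / (0.166 − 0.074) = 7.1500 / 0.092 = 77.7174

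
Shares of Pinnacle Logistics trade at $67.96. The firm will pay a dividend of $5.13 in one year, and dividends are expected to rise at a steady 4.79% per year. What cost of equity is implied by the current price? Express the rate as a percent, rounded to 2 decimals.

12.34%

Rearranging the constant-growth DDM: r = D₁/P₀ + g.
r = 5.1300 / 67.96 + 0.0479 = 0.07549 + 0.0479 = 0.12339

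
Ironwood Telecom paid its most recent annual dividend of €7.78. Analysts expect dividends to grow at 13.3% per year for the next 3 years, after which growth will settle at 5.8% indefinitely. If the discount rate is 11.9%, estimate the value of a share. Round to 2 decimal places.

Two-stage DDM. Project D₁…D_3 at 0.133, terminal growth 0.058, discount at r = 0.119.
D_1 = 8.8147
D_2 = 9.9871
D_3 = 11.3154
Terminal value at t=3: TV = D_4/(r−g) = 11.9717/(0.119−0.058) = 196.2570
P₀ = 8.8147/(1+0.119)^1 + 9.9871/(1+0.119)^2 + 11.3154/(1+0.119)^3 + 196.2570/(1+0.119)^3 = 163.9956

€164.00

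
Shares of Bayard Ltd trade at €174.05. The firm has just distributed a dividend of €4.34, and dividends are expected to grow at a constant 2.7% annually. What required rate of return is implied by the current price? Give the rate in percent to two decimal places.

5.26%

Rearranging the constant-growth DDM: r = D₁/P₀ + g.
D₁ = 4.34 × (1 + 0.027) = 4.4572.
r = 4.4572 / 174.05 + 0.027 = 0.02561 + 0.027 = 0.05261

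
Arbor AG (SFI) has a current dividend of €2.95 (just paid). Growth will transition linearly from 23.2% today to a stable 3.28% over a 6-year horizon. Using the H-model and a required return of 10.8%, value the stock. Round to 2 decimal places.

€63.96

H-model: P₀ = D₀[(1+g_L) + H(g_S−g_L)]/(r−g_L), with H = 6/2 = 3.
P₀ = 2.95 × [(1+0.0328) + 3×(0.232−0.0328)] / (0.108−0.0328)
   = 2.95 × 1.6304 / 0.0752 = 63.9585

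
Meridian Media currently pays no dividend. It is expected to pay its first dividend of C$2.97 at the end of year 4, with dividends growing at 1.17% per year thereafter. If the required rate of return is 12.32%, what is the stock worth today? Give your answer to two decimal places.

C$18.80

Deferred-dividend DDM. At t=3 the remaining stream is a growing perpetuity with first payment D_4 = 2.97.
V_3 = D_4/(r−g) = 2.97/(0.1232−0.0117) = 26.6368
P₀ = V_3/(1+r)^3 = 26.6368/(1+0.1232)^3 = 18.7979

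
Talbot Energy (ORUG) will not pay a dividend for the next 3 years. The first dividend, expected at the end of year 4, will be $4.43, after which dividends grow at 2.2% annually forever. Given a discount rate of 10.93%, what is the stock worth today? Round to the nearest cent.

Deferred-dividend DDM. At t=3 the remaining stream is a growing perpetuity with first payment D_4 = 4.43.
V_3 = D_4/(r−g) = 4.43/(0.1093−0.022) = 50.7446
P₀ = V_3/(1+r)^3 = 50.7446/(1+0.1093)^3 = 37.1743

$37.17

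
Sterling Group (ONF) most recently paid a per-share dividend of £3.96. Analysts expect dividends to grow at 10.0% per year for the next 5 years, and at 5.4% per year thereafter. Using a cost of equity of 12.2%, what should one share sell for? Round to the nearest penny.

£74.26

Two-stage DDM. Project D₁…D_5 at 0.1, terminal growth 0.054, discount at r = 0.122.
D_1 = 4.3560
D_2 = 4.7916
D_3 = 5.2708
D_4 = 5.7978
D_5 = 6.3776
Terminal value at t=5: TV = D_6/(r−g) = 6.7220/(0.122−0.054) = 98.8531
P₀ = 4.3560/(1+0.122)^1 + 4.7916/(1+0.122)^2 + 5.2708/(1+0.122)^3 + 5.7978/(1+0.122)^4 + 6.3776/(1+0.122)^5 + 98.8531/(1+0.122)^5 = 74.2591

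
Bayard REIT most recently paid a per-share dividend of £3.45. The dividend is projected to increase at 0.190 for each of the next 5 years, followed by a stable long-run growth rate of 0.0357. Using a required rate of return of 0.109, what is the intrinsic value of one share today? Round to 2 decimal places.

£90.77

Two-stage DDM. Project D₁…D_5 at 0.19, terminal growth 0.0357, discount at r = 0.109.
D_1 = 4.1055
D_2 = 4.8855
D_3 = 5.8138
D_4 = 6.9184
D_5 = 8.2329
Terminal value at t=5: TV = D_6/(r−g) = 8.5268/(0.109−0.0357) = 116.3279
P₀ = 4.1055/(1+0.109)^1 + 4.8855/(1+0.109)^2 + 5.8138/(1+0.109)^3 + 6.9184/(1+0.109)^4 + 8.2329/(1+0.109)^5 + 116.3279/(1+0.109)^5 = 90.7654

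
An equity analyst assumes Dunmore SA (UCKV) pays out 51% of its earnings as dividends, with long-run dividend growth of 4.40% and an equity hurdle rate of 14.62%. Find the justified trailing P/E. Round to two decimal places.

5.21

Justified trailing P/E = b(1+g)/(r−g) = 0.51×(1+0.044)/(0.1462−0.044) = 5.2098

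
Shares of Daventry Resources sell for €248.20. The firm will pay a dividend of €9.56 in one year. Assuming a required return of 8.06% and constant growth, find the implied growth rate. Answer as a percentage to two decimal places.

From P₀ = D₁/(r − g), the implied growth is g = r − D₁/P₀.
g = 0.0806 − 9.56/248.20 = 0.0806 − 0.03852 = 0.04208

4.21%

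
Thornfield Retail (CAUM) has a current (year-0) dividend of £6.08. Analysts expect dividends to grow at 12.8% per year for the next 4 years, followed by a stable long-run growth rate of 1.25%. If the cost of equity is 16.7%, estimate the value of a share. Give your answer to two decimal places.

£57.13

Two-stage DDM. Project D₁…D_4 at 0.128, terminal growth 0.0125, discount at r = 0.167.
D_1 = 6.8582
D_2 = 7.7361
D_3 = 8.7263
D_4 = 9.8433
Terminal value at t=4: TV = D_5/(r−g) = 9.9663/(0.167−0.0125) = 64.5070
P₀ = 6.8582/(1+0.167)^1 + 7.7361/(1+0.167)^2 + 8.7263/(1+0.167)^3 + 9.8433/(1+0.167)^4 + 64.5070/(1+0.167)^4 = 57.1344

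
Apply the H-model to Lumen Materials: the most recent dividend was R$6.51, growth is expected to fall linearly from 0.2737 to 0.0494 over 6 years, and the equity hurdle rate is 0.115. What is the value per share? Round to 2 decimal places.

H-model: P₀ = D₀[(1+g_L) + H(g_S−g_L)]/(r−g_L), with H = 6/2 = 3.
P₀ = 6.51 × [(1+0.0494) + 3×(0.2737−0.0494)] / (0.115−0.0494)
   = 6.51 × 1.7223 / 0.0656 = 170.9173

R$170.92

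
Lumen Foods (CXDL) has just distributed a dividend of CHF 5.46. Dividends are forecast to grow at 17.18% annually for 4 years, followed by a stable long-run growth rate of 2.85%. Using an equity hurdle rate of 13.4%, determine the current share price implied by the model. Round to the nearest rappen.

CHF 84.41

Two-stage DDM. Project D₁…D_4 at 0.1718, terminal growth 0.0285, discount at r = 0.134.
D_1 = 6.3980
D_2 = 7.4972
D_3 = 8.7852
D_4 = 10.2945
Terminal value at t=4: TV = D_5/(r−g) = 10.5879/(0.134−0.0285) = 100.3595
P₀ = 6.3980/(1+0.134)^1 + 7.4972/(1+0.134)^2 + 8.7852/(1+0.134)^3 + 10.2945/(1+0.134)^4 + 100.3595/(1+0.134)^4 = 84.4102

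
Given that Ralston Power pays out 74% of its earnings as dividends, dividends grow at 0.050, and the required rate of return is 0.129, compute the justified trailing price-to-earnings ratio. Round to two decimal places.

9.84

Justified trailing P/E = b(1+g)/(r−g) = 0.74×(1+0.05)/(0.129−0.05) = 9.8354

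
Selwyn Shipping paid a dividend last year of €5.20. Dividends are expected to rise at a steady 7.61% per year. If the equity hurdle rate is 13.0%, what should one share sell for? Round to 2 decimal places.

Gordon growth model: P₀ = D₁/(r − g). D₁ = 5.20 × (1 + 0.0761) = 5.5957.
P₀ = 5.5957 / (0.13 − 0.0761) = 5.5957 / 0.0539 = 103.8167

€103.82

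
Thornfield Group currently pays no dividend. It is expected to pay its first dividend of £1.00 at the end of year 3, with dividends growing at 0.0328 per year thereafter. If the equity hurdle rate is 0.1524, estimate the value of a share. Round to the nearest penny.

£6.30

Deferred-dividend DDM. At t=2 the remaining stream is a growing perpetuity with first payment D_3 = 1.00.
V_2 = D_3/(r−g) = 1.00/(0.1524−0.0328) = 8.3612
P₀ = V_2/(1+r)^2 = 8.3612/(1+0.1524)^2 = 6.2960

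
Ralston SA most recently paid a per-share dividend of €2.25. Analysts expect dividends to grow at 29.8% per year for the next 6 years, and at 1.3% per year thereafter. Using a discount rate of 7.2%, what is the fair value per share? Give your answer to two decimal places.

Two-stage DDM. Project D₁…D_6 at 0.298, terminal growth 0.013, discount at r = 0.072.
D_1 = 2.9205
D_2 = 3.7908
D_3 = 4.9205
D_4 = 6.3868
D_5 = 8.2900
D_6 = 10.7605
Terminal value at t=6: TV = D_7/(r−g) = 10.9003/(0.072−0.013) = 184.7516
P₀ = 2.9205/(1+0.072)^1 + 3.7908/(1+0.072)^2 + 4.9205/(1+0.072)^3 + 6.3868/(1+0.072)^4 + 8.2900/(1+0.072)^5 + 10.7605/(1+0.072)^6 + 184.7516/(1+0.072)^6 = 149.5355

€149.54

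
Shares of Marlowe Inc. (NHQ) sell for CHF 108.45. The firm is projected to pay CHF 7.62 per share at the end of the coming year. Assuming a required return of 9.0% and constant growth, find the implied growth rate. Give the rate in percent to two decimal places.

From P₀ = D₁/(r − g), the implied growth is g = r − D₁/P₀.
g = 0.09 − 7.62/108.45 = 0.09 − 0.07026 = 0.01974

1.97%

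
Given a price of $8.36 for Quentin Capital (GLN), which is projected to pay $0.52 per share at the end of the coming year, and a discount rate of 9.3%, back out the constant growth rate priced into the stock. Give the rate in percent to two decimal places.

From P₀ = D₁/(r − g), the implied growth is g = r − D₁/P₀.
g = 0.093 − 0.52/8.36 = 0.093 − 0.06220 = 0.03080

3.08%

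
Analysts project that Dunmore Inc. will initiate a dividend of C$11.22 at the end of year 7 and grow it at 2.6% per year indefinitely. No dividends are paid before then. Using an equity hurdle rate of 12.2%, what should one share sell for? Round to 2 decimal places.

C$58.58

Deferred-dividend DDM. At t=6 the remaining stream is a growing perpetuity with first payment D_7 = 11.22.
V_6 = D_7/(r−g) = 11.22/(0.122−0.026) = 116.8750
P₀ = V_6/(1+r)^6 = 116.8750/(1+0.122)^6 = 58.5820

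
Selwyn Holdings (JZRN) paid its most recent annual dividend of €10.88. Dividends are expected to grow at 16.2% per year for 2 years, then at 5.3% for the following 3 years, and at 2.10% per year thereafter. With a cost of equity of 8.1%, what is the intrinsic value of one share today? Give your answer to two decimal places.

€257.79

Three-stage DDM. Project D₁…D_5; terminal Gordon value at t=5 with g = 0.021; discount at r = 0.081.
D_1 = 12.6426
D_2 = 14.6907
D_3 = 15.4693
D_4 = 16.2891
D_5 = 17.1525
TV_5 = 17.5127/(0.081−0.021) = 291.8776
P₀ = Σ Dₜ/(1+r)ᵗ + TV_5/(1+r)^5 = 257.7912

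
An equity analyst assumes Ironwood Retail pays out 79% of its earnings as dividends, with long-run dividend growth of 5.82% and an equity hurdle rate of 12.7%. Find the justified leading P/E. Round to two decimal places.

Justified leading P/E = b/(r−g) = 0.79/(0.127−0.0582) = 11.4826

11.48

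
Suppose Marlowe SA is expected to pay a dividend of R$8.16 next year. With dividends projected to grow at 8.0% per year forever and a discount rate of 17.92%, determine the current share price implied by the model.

R$82.26

Gordon growth model: P₀ = D₁/(r − g), with D₁ = 8.16 given directly.
P₀ = 8.1600 / (0.1792 − 0.08) = 8.1600 / 0.0992 = 82.2581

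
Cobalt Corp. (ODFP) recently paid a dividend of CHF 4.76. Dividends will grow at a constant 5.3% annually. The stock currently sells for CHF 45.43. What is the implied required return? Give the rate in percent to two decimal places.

16.33%

Rearranging the constant-growth DDM: r = D₁/P₀ + g.
D₁ = 4.76 × (1 + 0.053) = 5.0123.
r = 5.0123 / 45.43 + 0.053 = 0.11033 + 0.053 = 0.16333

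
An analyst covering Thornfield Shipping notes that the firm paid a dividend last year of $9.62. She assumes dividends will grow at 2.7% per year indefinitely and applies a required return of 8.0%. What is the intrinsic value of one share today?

$186.41

Gordon growth model: P₀ = D₁/(r − g). D₁ = 9.62 × (1 + 0.027) = 9.8797.
P₀ = 9.8797 / (0.08 − 0.027) = 9.8797 / 0.053 = 186.4102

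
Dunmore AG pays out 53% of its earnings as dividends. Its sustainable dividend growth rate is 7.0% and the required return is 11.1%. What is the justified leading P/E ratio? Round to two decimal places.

Justified leading P/E = b/(r−g) = 0.53/(0.111−0.07) = 12.9268

12.93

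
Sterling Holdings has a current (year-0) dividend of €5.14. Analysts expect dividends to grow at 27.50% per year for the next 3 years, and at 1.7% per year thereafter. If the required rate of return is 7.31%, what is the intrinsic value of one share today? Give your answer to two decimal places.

Two-stage DDM. Project D₁…D_3 at 0.275, terminal growth 0.017, discount at r = 0.0731.
D_1 = 6.5535
D_2 = 8.3557
D_3 = 10.6535
Terminal value at t=3: TV = D_4/(r−g) = 10.8346/(0.0731−0.017) = 193.1309
P₀ = 6.5535/(1+0.0731)^1 + 8.3557/(1+0.0731)^2 + 10.6535/(1+0.0731)^3 + 193.1309/(1+0.0731)^3 = 178.2745

€178.27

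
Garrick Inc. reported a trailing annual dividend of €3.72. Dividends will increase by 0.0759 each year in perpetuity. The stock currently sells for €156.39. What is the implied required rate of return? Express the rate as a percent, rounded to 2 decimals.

Rearranging the constant-growth DDM: r = D₁/P₀ + g.
D₁ = 3.72 × (1 + 0.0759) = 4.0023.
r = 4.0023 / 156.39 + 0.0759 = 0.02559 + 0.0759 = 0.10149

10.15%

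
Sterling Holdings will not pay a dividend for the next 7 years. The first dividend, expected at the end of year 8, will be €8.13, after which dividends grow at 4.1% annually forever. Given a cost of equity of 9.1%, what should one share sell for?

€88.38

Deferred-dividend DDM. At t=7 the remaining stream is a growing perpetuity with first payment D_8 = 8.13.
V_7 = D_8/(r−g) = 8.13/(0.091−0.041) = 162.6000
P₀ = V_7/(1+r)^7 = 162.6000/(1+0.091)^7 = 88.3786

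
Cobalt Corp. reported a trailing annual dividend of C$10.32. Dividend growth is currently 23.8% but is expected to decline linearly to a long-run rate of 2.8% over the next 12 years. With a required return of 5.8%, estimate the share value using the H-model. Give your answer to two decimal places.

C$787.07

H-model: P₀ = D₀[(1+g_L) + H(g_S−g_L)]/(r−g_L), with H = 12/2 = 6.
P₀ = 10.32 × [(1+0.028) + 6×(0.238−0.028)] / (0.058−0.028)
   = 10.32 × 2.2880 / 0.03 = 787.0720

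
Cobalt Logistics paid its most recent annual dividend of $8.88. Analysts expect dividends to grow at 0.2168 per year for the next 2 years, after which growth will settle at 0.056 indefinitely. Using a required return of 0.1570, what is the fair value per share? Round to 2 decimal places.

$121.85

Two-stage DDM. Project D₁…D_2 at 0.2168, terminal growth 0.056, discount at r = 0.157.
D_1 = 10.8052
D_2 = 13.1477
Terminal value at t=2: TV = D_3/(r−g) = 13.8840/(0.157−0.056) = 137.4656
P₀ = 10.8052/(1+0.157)^1 + 13.1477/(1+0.157)^2 + 137.4656/(1+0.157)^2 = 121.8504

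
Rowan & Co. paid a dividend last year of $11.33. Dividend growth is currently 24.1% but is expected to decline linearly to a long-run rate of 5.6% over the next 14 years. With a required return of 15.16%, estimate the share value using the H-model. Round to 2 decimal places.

H-model: P₀ = D₀[(1+g_L) + H(g_S−g_L)]/(r−g_L), with H = 14/2 = 7.
P₀ = 11.33 × [(1+0.056) + 7×(0.241−0.056)] / (0.1516−0.056)
   = 11.33 × 2.3510 / 0.0956 = 278.6279

$278.63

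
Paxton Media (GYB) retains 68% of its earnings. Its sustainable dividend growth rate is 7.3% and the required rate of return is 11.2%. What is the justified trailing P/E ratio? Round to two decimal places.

Payout ratio b = 1 − 0.68 = 0.32.
Justified trailing P/E = b(1+g)/(r−g) = 0.32×(1+0.073)/(0.112−0.073) = 8.8041

8.80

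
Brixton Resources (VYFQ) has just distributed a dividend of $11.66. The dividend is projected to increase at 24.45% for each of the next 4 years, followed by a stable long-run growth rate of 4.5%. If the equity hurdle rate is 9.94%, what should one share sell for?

Two-stage DDM. Project D₁…D_4 at 0.2445, terminal growth 0.045, discount at r = 0.0994.
D_1 = 14.5109
D_2 = 18.0588
D_3 = 22.4741
D_4 = 27.9691
Terminal value at t=4: TV = D_5/(r−g) = 29.2277/(0.0994−0.045) = 537.2737
P₀ = 14.5109/(1+0.0994)^1 + 18.0588/(1+0.0994)^2 + 22.4741/(1+0.0994)^3 + 27.9691/(1+0.0994)^4 + 537.2737/(1+0.0994)^4 = 431.9645

$431.96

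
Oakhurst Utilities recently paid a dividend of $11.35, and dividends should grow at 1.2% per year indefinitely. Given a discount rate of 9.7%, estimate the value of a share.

$135.13

Gordon growth model: P₀ = D₁/(r − g). D₁ = 11.35 × (1 + 0.012) = 11.4862.
P₀ = 11.4862 / (0.097 − 0.012) = 11.4862 / 0.085 = 135.1318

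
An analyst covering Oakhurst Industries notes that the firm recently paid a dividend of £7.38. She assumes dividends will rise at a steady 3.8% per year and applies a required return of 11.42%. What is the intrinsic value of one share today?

£100.53

Gordon growth model: P₀ = D₁/(r − g). D₁ = 7.38 × (1 + 0.038) = 7.6604.
P₀ = 7.6604 / (0.1142 − 0.038) = 7.6604 / 0.0762 = 100.5307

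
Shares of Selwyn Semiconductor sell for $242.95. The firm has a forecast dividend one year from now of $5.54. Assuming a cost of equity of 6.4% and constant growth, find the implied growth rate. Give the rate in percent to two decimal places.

From P₀ = D₁/(r − g), the implied growth is g = r − D₁/P₀.
g = 0.064 − 5.54/242.95 = 0.064 − 0.02280 = 0.04120

4.12%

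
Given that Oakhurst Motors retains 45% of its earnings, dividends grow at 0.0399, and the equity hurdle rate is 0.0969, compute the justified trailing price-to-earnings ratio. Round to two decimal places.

Payout ratio b = 1 − 0.45 = 0.55.
Justified trailing P/E = b(1+g)/(r−g) = 0.55×(1+0.0399)/(0.0969−0.0399) = 10.0341

10.03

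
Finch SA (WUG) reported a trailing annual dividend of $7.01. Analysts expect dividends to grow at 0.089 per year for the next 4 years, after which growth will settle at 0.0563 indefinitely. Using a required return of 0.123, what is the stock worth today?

$124.15

Two-stage DDM. Project D₁…D_4 at 0.089, terminal growth 0.0563, discount at r = 0.123.
D_1 = 7.6339
D_2 = 8.3133
D_3 = 9.0532
D_4 = 9.8589
Terminal value at t=4: TV = D_5/(r−g) = 10.4140/(0.123−0.0563) = 156.1317
P₀ = 7.6339/(1+0.123)^1 + 8.3133/(1+0.123)^2 + 9.0532/(1+0.123)^3 + 9.8589/(1+0.123)^4 + 156.1317/(1+0.123)^4 = 124.1494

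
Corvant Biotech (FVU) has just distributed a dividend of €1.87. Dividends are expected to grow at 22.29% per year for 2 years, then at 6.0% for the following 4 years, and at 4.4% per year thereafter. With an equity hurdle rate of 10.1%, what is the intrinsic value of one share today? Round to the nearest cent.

€49.09

Three-stage DDM. Project D₁…D_6; terminal Gordon value at t=6 with g = 0.044; discount at r = 0.101.
D_1 = 2.2868
D_2 = 2.7966
D_3 = 2.9643
D_4 = 3.1422
D_5 = 3.3307
D_6 = 3.5306
TV_6 = 3.6859/(0.101−0.044) = 64.6655
P₀ = Σ Dₜ/(1+r)ᵗ + TV_6/(1+r)^6 = 49.0879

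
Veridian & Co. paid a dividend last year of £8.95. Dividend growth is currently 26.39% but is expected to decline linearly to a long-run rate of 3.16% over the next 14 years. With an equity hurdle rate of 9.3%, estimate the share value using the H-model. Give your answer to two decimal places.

£387.40

H-model: P₀ = D₀[(1+g_L) + H(g_S−g_L)]/(r−g_L), with H = 14/2 = 7.
P₀ = 8.95 × [(1+0.0316) + 7×(0.2639−0.0316)] / (0.093−0.0316)
   = 8.95 × 2.6577 / 0.0614 = 387.4009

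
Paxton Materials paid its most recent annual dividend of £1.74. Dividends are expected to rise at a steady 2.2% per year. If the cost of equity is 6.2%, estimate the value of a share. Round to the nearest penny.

Gordon growth model: P₀ = D₁/(r − g). D₁ = 1.74 × (1 + 0.022) = 1.7783.
P₀ = 1.7783 / (0.062 − 0.022) = 1.7783 / 0.04 = 44.4570

£44.46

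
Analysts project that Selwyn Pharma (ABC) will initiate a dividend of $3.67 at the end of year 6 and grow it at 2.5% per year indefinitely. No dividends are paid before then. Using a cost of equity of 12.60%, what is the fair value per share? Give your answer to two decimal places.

Deferred-dividend DDM. At t=5 the remaining stream is a growing perpetuity with first payment D_6 = 3.67.
V_5 = D_6/(r−g) = 3.67/(0.126−0.025) = 36.3366
P₀ = V_5/(1+r)^5 = 36.3366/(1+0.126)^5 = 20.0749

$20.07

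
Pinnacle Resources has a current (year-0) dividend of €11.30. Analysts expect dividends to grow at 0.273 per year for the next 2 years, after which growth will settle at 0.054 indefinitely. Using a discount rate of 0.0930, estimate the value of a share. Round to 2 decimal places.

€442.75

Two-stage DDM. Project D₁…D_2 at 0.273, terminal growth 0.054, discount at r = 0.093.
D_1 = 14.3849
D_2 = 18.3120
Terminal value at t=2: TV = D_3/(r−g) = 19.3008/(0.093−0.054) = 494.8929
P₀ = 14.3849/(1+0.093)^1 + 18.3120/(1+0.093)^2 + 494.8929/(1+0.093)^2 = 442.7473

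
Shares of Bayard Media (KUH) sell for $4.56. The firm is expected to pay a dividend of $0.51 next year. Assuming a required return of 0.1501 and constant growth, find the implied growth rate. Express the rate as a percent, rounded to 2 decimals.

From P₀ = D₁/(r − g), the implied growth is g = r − D₁/P₀.
g = 0.1501 − 0.51/4.56 = 0.1501 − 0.11184 = 0.03826

3.83%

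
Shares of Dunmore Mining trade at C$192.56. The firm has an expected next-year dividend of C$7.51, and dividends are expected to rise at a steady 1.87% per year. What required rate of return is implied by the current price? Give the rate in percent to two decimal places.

Rearranging the constant-growth DDM: r = D₁/P₀ + g.
r = 7.5100 / 192.56 + 0.0187 = 0.03900 + 0.0187 = 0.05770

5.77%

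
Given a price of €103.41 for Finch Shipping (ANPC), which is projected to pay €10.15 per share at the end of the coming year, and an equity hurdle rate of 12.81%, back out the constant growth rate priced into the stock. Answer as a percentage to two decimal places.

2.99%

From P₀ = D₁/(r − g), the implied growth is g = r − D₁/P₀.
g = 0.1281 − 10.15/103.41 = 0.1281 − 0.09815 = 0.02995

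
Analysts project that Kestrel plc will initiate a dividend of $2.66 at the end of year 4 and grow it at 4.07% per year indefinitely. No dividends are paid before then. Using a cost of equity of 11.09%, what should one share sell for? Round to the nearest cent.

$27.64

Deferred-dividend DDM. At t=3 the remaining stream is a growing perpetuity with first payment D_4 = 2.66.
V_3 = D_4/(r−g) = 2.66/(0.1109−0.0407) = 37.8917
P₀ = V_3/(1+r)^3 = 37.8917/(1+0.1109)^3 = 27.6388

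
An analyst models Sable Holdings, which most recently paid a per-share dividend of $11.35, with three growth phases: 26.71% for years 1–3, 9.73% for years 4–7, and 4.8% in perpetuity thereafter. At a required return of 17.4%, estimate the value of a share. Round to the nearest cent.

Three-stage DDM. Project D₁…D_7; terminal Gordon value at t=7 with g = 0.048; discount at r = 0.174.
D_1 = 14.3816
D_2 = 18.2229
D_3 = 23.0902
D_4 = 25.3369
D_5 = 27.8022
D_6 = 30.5074
D_7 = 33.4757
TV_7 = 35.0826/(0.174−0.048) = 278.4331
P₀ = Σ Dₜ/(1+r)ᵗ + TV_7/(1+r)^7 = 178.6706

$178.67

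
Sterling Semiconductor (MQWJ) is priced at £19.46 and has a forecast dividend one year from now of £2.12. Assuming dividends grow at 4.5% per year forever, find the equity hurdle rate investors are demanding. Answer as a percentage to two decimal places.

Rearranging the constant-growth DDM: r = D₁/P₀ + g.
r = 2.1200 / 19.46 + 0.045 = 0.10894 + 0.045 = 0.15394

15.39%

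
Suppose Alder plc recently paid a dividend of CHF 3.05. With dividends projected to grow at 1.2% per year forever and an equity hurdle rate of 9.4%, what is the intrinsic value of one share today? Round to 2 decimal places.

CHF 37.64

Gordon growth model: P₀ = D₁/(r − g). D₁ = 3.05 × (1 + 0.012) = 3.0866.
P₀ = 3.0866 / (0.094 − 0.012) = 3.0866 / 0.082 = 37.6415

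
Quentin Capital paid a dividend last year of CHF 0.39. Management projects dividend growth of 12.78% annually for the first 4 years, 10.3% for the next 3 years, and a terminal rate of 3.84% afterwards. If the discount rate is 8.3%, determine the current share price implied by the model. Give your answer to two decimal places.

Three-stage DDM. Project D₁…D_7; terminal Gordon value at t=7 with g = 0.0384; discount at r = 0.083.
D_1 = 0.4398
D_2 = 0.4961
D_3 = 0.5594
D_4 = 0.6309
D_5 = 0.6959
D_6 = 0.7676
D_7 = 0.8467
TV_7 = 0.8792/(0.083−0.0384) = 19.7128
P₀ = Σ Dₜ/(1+r)ᵗ + TV_7/(1+r)^7 = 14.4366

CHF 14.44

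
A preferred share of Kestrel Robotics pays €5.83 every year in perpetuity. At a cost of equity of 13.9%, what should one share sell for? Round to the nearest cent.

€41.94

Zero-growth DDM (perpetuity): P₀ = D/r = 5.83 / 0.139 = 41.9424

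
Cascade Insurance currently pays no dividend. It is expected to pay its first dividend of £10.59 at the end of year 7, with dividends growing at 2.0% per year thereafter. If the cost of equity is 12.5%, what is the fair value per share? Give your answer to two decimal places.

Deferred-dividend DDM. At t=6 the remaining stream is a growing perpetuity with first payment D_7 = 10.59.
V_6 = D_7/(r−g) = 10.59/(0.125−0.02) = 100.8571
P₀ = V_6/(1+r)^6 = 100.8571/(1+0.125)^6 = 49.7498

£49.75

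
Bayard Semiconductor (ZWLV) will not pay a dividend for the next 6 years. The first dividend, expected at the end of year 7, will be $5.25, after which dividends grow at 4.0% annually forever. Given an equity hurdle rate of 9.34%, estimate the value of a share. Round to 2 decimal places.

$57.54

Deferred-dividend DDM. At t=6 the remaining stream is a growing perpetuity with first payment D_7 = 5.25.
V_6 = D_7/(r−g) = 5.25/(0.0934−0.04) = 98.3146
P₀ = V_6/(1+r)^6 = 98.3146/(1+0.0934)^6 = 57.5365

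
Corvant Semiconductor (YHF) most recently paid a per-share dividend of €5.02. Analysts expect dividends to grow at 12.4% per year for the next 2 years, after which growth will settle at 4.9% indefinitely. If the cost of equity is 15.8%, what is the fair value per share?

€55.12

Two-stage DDM. Project D₁…D_2 at 0.124, terminal growth 0.049, discount at r = 0.158.
D_1 = 5.6425
D_2 = 6.3421
Terminal value at t=2: TV = D_3/(r−g) = 6.6529/(0.158−0.049) = 61.0359
P₀ = 5.6425/(1+0.158)^1 + 6.3421/(1+0.158)^2 + 61.0359/(1+0.158)^2 = 55.1186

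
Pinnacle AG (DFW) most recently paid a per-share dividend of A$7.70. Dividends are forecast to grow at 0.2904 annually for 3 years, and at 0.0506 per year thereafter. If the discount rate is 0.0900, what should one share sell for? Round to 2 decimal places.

A$373.35

Two-stage DDM. Project D₁…D_3 at 0.2904, terminal growth 0.0506, discount at r = 0.09.
D_1 = 9.9361
D_2 = 12.8215
D_3 = 16.5449
Terminal value at t=3: TV = D_4/(r−g) = 17.3821/(0.09−0.0506) = 441.1690
P₀ = 9.9361/(1+0.09)^1 + 12.8215/(1+0.09)^2 + 16.5449/(1+0.09)^3 + 441.1690/(1+0.09)^3 = 373.3464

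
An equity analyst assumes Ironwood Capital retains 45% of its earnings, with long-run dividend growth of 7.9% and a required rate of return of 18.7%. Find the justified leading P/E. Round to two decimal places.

5.09

Payout ratio b = 1 − 0.45 = 0.55.
Justified leading P/E = b/(r−g) = 0.55/(0.187−0.079) = 5.0926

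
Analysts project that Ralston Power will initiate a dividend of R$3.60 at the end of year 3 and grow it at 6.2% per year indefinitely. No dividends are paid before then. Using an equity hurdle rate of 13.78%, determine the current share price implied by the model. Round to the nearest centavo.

Deferred-dividend DDM. At t=2 the remaining stream is a growing perpetuity with first payment D_3 = 3.60.
V_2 = D_3/(r−g) = 3.60/(0.1378−0.062) = 47.4934
P₀ = V_2/(1+r)^2 = 47.4934/(1+0.1378)^2 = 36.6861

R$36.69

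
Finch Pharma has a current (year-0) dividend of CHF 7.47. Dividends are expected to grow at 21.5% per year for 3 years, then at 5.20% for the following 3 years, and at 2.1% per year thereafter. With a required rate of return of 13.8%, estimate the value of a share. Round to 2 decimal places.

CHF 111.61

Three-stage DDM. Project D₁…D_6; terminal Gordon value at t=6 with g = 0.021; discount at r = 0.138.
D_1 = 9.0761
D_2 = 11.0274
D_3 = 13.3983
D_4 = 14.0950
D_5 = 14.8279
D_6 = 15.5990
TV_6 = 15.9266/(0.138−0.021) = 136.1246
P₀ = Σ Dₜ/(1+r)ᵗ + TV_6/(1+r)^6 = 111.6103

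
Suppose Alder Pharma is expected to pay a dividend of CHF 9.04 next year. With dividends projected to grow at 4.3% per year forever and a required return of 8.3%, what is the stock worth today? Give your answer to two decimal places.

Gordon growth model: P₀ = D₁/(r − g), with D₁ = 9.04 given directly.
P₀ = 9.0400 / (0.083 − 0.043) = 9.0400 / 0.04 = 226.0000

CHF 226.00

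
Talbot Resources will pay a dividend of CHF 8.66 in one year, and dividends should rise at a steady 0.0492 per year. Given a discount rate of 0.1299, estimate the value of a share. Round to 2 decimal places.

CHF 107.31

Gordon growth model: P₀ = D₁/(r − g), with D₁ = 8.66 given directly.
P₀ = 8.6600 / (0.1299 − 0.0492) = 8.6600 / 0.0807 = 107.3110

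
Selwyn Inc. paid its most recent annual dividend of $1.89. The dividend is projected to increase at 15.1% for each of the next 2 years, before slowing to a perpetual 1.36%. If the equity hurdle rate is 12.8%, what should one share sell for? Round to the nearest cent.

$21.33

Two-stage DDM. Project D₁…D_2 at 0.151, terminal growth 0.0136, discount at r = 0.128.
D_1 = 2.1754
D_2 = 2.5039
Terminal value at t=2: TV = D_3/(r−g) = 2.5379/(0.128−0.0136) = 22.1847
P₀ = 2.1754/(1+0.128)^1 + 2.5039/(1+0.128)^2 + 22.1847/(1+0.128)^2 = 21.3319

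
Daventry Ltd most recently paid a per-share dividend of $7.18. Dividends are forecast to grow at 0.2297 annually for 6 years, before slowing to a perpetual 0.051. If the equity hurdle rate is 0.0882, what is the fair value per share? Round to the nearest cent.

Two-stage DDM. Project D₁…D_6 at 0.2297, terminal growth 0.051, discount at r = 0.0882.
D_1 = 8.8292
D_2 = 10.8573
D_3 = 13.3513
D_4 = 16.4180
D_5 = 20.1893
D_6 = 24.8267
Terminal value at t=6: TV = D_7/(r−g) = 26.0929/(0.0882−0.051) = 701.4218
P₀ = 8.8292/(1+0.0882)^1 + 10.8573/(1+0.0882)^2 + 13.3513/(1+0.0882)^3 + 16.4180/(1+0.0882)^4 + 20.1893/(1+0.0882)^5 + 24.8267/(1+0.0882)^6 + 701.4218/(1+0.0882)^6 = 489.9356

$489.94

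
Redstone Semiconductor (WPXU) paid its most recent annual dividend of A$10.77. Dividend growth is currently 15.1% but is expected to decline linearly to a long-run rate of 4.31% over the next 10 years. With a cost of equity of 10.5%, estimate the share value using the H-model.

H-model: P₀ = D₀[(1+g_L) + H(g_S−g_L)]/(r−g_L), with H = 10/2 = 5.
P₀ = 10.77 × [(1+0.0431) + 5×(0.151−0.0431)] / (0.105−0.0431)
   = 10.77 × 1.5826 / 0.0619 = 275.3571

A$275.36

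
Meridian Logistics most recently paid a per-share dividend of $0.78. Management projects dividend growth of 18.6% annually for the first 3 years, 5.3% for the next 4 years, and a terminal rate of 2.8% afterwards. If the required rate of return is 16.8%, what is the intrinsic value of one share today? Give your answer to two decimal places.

$8.91

Three-stage DDM. Project D₁…D_7; terminal Gordon value at t=7 with g = 0.028; discount at r = 0.168.
D_1 = 0.9251
D_2 = 1.0971
D_3 = 1.3012
D_4 = 1.3702
D_5 = 1.4428
D_6 = 1.5193
D_7 = 1.5998
TV_7 = 1.6446/(0.168−0.028) = 11.7470
P₀ = Σ Dₜ/(1+r)ᵗ + TV_7/(1+r)^7 = 8.9119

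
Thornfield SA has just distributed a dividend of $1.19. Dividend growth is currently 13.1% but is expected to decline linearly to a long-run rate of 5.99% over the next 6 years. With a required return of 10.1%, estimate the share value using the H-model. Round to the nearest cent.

H-model: P₀ = D₀[(1+g_L) + H(g_S−g_L)]/(r−g_L), with H = 6/2 = 3.
P₀ = 1.19 × [(1+0.0599) + 3×(0.131−0.0599)] / (0.101−0.0599)
   = 1.19 × 1.2732 / 0.0411 = 36.8639

$36.86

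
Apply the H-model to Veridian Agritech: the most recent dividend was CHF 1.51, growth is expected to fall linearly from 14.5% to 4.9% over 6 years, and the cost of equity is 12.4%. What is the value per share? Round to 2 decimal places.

H-model: P₀ = D₀[(1+g_L) + H(g_S−g_L)]/(r−g_L), with H = 6/2 = 3.
P₀ = 1.51 × [(1+0.049) + 3×(0.145−0.049)] / (0.124−0.049)
   = 1.51 × 1.3370 / 0.075 = 26.9183

CHF 26.92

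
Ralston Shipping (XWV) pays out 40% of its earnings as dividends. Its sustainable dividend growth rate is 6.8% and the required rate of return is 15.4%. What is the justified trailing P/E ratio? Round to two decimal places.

4.97

Justified trailing P/E = b(1+g)/(r−g) = 0.40×(1+0.068)/(0.154−0.068) = 4.9674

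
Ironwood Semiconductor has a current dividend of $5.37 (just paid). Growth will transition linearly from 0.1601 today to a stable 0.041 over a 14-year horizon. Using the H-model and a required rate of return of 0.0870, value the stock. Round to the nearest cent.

H-model: P₀ = D₀[(1+g_L) + H(g_S−g_L)]/(r−g_L), with H = 14/2 = 7.
P₀ = 5.37 × [(1+0.041) + 7×(0.1601−0.041)] / (0.087−0.041)
   = 5.37 × 1.8747 / 0.046 = 218.8508

$218.85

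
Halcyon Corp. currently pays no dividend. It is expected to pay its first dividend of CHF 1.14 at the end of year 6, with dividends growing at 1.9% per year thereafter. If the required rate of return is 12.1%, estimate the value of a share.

Deferred-dividend DDM. At t=5 the remaining stream is a growing perpetuity with first payment D_6 = 1.14.
V_5 = D_6/(r−g) = 1.14/(0.121−0.019) = 11.1765
P₀ = V_5/(1+r)^5 = 11.1765/(1+0.121)^5 = 6.3136

CHF 6.31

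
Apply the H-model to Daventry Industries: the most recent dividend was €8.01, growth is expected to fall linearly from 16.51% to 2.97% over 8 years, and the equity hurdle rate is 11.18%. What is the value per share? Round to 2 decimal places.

H-model: P₀ = D₀[(1+g_L) + H(g_S−g_L)]/(r−g_L), with H = 8/2 = 4.
P₀ = 8.01 × [(1+0.0297) + 4×(0.1651−0.0297)] / (0.1118−0.0297)
   = 8.01 × 1.5713 / 0.0821 = 153.3022

€153.30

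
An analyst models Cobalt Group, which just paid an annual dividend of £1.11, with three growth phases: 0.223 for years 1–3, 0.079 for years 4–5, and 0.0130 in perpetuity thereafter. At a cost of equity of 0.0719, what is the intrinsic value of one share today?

Three-stage DDM. Project D₁…D_5; terminal Gordon value at t=5 with g = 0.013; discount at r = 0.0719.
D_1 = 1.3575
D_2 = 1.6603
D_3 = 2.0305
D_4 = 2.1909
D_5 = 2.3640
TV_5 = 2.3947/(0.0719−0.013) = 40.6574
P₀ = Σ Dₜ/(1+r)ᵗ + TV_5/(1+r)^5 = 36.4225

£36.42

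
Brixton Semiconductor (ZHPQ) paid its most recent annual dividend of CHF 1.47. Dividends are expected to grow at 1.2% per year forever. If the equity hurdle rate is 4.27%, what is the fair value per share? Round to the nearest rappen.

CHF 48.46

Gordon growth model: P₀ = D₁/(r − g). D₁ = 1.47 × (1 + 0.012) = 1.4876.
P₀ = 1.4876 / (0.0427 − 0.012) = 1.4876 / 0.0307 = 48.4573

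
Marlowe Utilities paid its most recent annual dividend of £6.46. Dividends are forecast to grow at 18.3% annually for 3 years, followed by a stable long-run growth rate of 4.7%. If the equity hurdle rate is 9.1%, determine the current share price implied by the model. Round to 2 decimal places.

Two-stage DDM. Project D₁…D_3 at 0.183, terminal growth 0.047, discount at r = 0.091.
D_1 = 7.6422
D_2 = 9.0407
D_3 = 10.6951
Terminal value at t=3: TV = D_4/(r−g) = 11.1978/(0.091−0.047) = 254.4959
P₀ = 7.6422/(1+0.091)^1 + 9.0407/(1+0.091)^2 + 10.6951/(1+0.091)^3 + 254.4959/(1+0.091)^3 = 218.8137

£218.81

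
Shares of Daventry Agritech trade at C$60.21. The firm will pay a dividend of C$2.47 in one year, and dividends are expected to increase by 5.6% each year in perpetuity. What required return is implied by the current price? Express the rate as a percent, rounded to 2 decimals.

Rearranging the constant-growth DDM: r = D₁/P₀ + g.
r = 2.4700 / 60.21 + 0.056 = 0.04102 + 0.056 = 0.09702

9.70%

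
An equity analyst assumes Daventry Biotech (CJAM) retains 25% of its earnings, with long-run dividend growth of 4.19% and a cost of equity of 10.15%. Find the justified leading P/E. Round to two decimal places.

12.58

Payout ratio b = 1 − 0.25 = 0.75.
Justified leading P/E = b/(r−g) = 0.75/(0.1015−0.0419) = 12.5839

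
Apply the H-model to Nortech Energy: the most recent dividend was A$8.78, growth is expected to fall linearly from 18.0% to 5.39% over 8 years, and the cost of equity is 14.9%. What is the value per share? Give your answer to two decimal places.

A$143.87

H-model: P₀ = D₀[(1+g_L) + H(g_S−g_L)]/(r−g_L), with H = 8/2 = 4.
P₀ = 8.78 × [(1+0.0539) + 4×(0.18−0.0539)] / (0.149−0.0539)
   = 8.78 × 1.5583 / 0.0951 = 143.8683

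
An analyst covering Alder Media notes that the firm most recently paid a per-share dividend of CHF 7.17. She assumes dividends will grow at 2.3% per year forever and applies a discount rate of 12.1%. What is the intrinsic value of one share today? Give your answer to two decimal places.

Gordon growth model: P₀ = D₁/(r − g). D₁ = 7.17 × (1 + 0.023) = 7.3349.
P₀ = 7.3349 / (0.121 − 0.023) = 7.3349 / 0.098 = 74.8460

CHF 74.85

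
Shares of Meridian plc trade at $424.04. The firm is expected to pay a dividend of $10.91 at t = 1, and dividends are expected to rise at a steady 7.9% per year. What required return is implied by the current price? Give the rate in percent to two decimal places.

10.47%

Rearranging the constant-growth DDM: r = D₁/P₀ + g.
r = 10.9100 / 424.04 + 0.079 = 0.02573 + 0.079 = 0.10473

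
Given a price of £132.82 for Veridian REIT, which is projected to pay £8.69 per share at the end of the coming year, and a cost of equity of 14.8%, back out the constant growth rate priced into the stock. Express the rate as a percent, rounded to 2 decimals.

8.26%

From P₀ = D₁/(r − g), the implied growth is g = r − D₁/P₀.
g = 0.148 − 8.69/132.82 = 0.148 − 0.06543 = 0.08257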